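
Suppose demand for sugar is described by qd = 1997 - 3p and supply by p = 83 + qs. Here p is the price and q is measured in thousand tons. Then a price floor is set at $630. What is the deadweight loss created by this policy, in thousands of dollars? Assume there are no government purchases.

Rearranging supply gives qs = p - 83. Without the control the market clears where 1997 - 3p = p - 83, i.e. p* = 520 and q* = 437.
Because the floor (630) lies above the market-clearing price, it is binding.
At p = 630: qd = 1997 - 3·630 = 107 and qs = 630 - 83 = 547.
Quantity traded falls to 107. At q = 107 the demand price is (1997 - 107)/3 = 630 and the supply price is 83 + 107 = 190.
Deadweight loss = ½ · (630 - 190) · (437 - 107) = ½ · 440 · 330 = 72600.

72600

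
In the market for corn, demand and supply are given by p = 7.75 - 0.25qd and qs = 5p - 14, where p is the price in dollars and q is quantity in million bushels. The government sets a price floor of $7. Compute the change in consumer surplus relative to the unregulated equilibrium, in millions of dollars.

-14

Rearranging demand gives qd = 31 - 4p. Setting quantity demanded equal to quantity supplied, 31 - 4p = 5p - 14, gives p* = 5 and q* = 11.
Because the floor (7) lies above the market-clearing price, it is binding.
At p = 7: qd = 31 - 4·7 = 3 and qs = 5·7 - 14 = 21.
Consumer surplus without the control is ½ · (7.75 - 5) · 11 = 15.125.
With the floor, consumers buy 3 units at 7, so CS = ½ · (7.75 - 7) · 3 = 1.125.
Change in consumer surplus = 1.125 - 15.125 = -14.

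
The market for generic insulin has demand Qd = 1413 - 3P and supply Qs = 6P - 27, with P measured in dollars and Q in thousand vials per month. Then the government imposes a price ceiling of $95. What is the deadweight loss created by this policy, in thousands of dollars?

Equilibrium: 1413 - 3P = 6P - 27, so 1440 = 9P and P* = 160, Q* = 933.
Because the ceiling (95) lies below the market-clearing price, it is binding.
At P = 95: Qd = 1413 - 3·95 = 1128 and Qs = 6·95 - 27 = 543.
Quantity traded falls to 543. At Q = 543 the demand price is (1413 - 543)/3 = 290 and the supply price is (27 + 543)/6 = 95.
Deadweight loss = ½ · (290 - 95) · (933 - 543) = ½ · 195 · 390 = 38025.

38025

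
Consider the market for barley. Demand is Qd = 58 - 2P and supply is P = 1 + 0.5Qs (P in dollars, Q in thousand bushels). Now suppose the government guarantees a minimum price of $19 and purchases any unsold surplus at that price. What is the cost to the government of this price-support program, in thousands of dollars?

Rearranging supply gives Qs = 2P - 2. Equilibrium: 58 - 2P = 2P - 2, so 60 = 4P and P* = 15, Q* = 28.
The floor of 19 is above the equilibrium price 15, so it binds.
At P = 19: Qd = 58 - 2·19 = 20 and Qs = 2·19 - 2 = 36.
Surplus = Qs - Qd = 16.
Government expenditure = surplus × support price = 16 × 19 = 304.

304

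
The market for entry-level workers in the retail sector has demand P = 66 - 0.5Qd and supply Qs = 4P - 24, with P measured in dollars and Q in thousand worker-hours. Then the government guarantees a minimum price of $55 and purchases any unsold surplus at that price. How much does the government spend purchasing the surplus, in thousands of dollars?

Rearranging demand gives Qd = 132 - 2P. Setting quantity demanded equal to quantity supplied, 132 - 2P = 4P - 24, gives P* = 26 and Q* = 80.
The floor of 55 is above the equilibrium price 26, so it binds.
At P = 55: Qd = 132 - 2·55 = 22 and Qs = 4·55 - 24 = 196.
Surplus = Qs - Qd = 174.
Government expenditure = surplus × support price = 174 × 55 = 9570.

9570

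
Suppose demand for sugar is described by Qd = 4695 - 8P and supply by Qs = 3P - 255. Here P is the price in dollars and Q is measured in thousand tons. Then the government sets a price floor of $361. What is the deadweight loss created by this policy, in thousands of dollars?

In a free market, 4695 - 8P = 3P - 255 gives the equilibrium P* = 450, Q* = 1095.
Since 361 is below P* = 450, the floor does not bind and the free-market outcome prevails.
Since the control does not bind, no trades are prevented and deadweight loss is zero.

0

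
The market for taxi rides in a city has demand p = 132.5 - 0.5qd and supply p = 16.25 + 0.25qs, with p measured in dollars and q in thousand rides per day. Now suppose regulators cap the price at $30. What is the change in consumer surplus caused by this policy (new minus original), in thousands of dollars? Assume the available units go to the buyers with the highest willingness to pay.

Rearranging demand gives qd = 265 - 2p; rearranging supply gives qs = 4p - 65. Setting quantity demanded equal to quantity supplied, 265 - 2p = 4p - 65, gives p* = 55 and q* = 155.
Because the ceiling (30) lies below the market-clearing price, it is binding.
At p = 30: qd = 265 - 2·30 = 205 and qs = 4·30 - 65 = 55.
Consumer surplus without the control is ½ · (132.5 - 55) · 155 = 6006.25.
With the ceiling, 55 units are sold at 30 (assume they go to the highest-value buyers). The demand price at q = 55 is 105, so CS = ½ · [(132.5 - 30) + (105 - 30)] · 55 = 4881.25.
Change in consumer surplus = 4881.25 - 6006.25 = -1125.

-1125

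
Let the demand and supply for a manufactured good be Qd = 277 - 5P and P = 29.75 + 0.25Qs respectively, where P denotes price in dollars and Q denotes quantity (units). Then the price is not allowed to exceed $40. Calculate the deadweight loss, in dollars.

57.6

Rearranging supply gives Qs = 4P - 119. Without the control the market clears where 277 - 5P = 4P - 119, i.e. P* = 44 and Q* = 57.
The ceiling of 40 is below the equilibrium price 44, so it binds.
At P = 40: Qd = 277 - 5·40 = 77 and Qs = 4·40 - 119 = 41.
Quantity traded falls to 41. At Q = 41 the demand price is (277 - 41)/5 = 47.2 and the supply price is (119 + 41)/4 = 40.
Deadweight loss = ½ · (47.2 - 40) · (57 - 41) = ½ · 7.2 · 16 = 57.6.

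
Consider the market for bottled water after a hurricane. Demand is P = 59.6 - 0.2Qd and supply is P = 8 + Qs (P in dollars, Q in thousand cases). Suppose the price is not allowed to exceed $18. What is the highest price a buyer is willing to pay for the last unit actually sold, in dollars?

Rearranging demand gives Qd = 298 - 5P; rearranging supply gives Qs = P - 8. In a free market, 298 - 5P = P - 8 gives the equilibrium P* = 51, Q* = 43.
The ceiling of 18 is below the equilibrium price 51, so it binds.
At P = 18: Qd = 298 - 5·18 = 208 and Qs = 18 - 8 = 10.
Only 10 units reach the market. On the demand curve, the marginal buyer's willingness to pay at Q = 10 is (298 - 10)/5 = 57.6.

57.6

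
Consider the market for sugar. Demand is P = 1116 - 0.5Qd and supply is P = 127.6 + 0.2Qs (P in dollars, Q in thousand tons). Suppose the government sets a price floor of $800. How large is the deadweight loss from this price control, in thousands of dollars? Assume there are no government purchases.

212940

Rearranging demand gives Qd = 2232 - 2P; rearranging supply gives Qs = 5P - 638. In a free market, 2232 - 2P = 5P - 638 gives the equilibrium P* = 410, Q* = 1412.
The floor of 800 is above the equilibrium price 410, so it binds.
At P = 800: Qd = 2232 - 2·800 = 632 and Qs = 5·800 - 638 = 3362.
Quantity traded falls to 632. At Q = 632 the demand price is (2232 - 632)/2 = 800 and the supply price is (638 + 632)/5 = 254.
Deadweight loss = ½ · (800 - 254) · (1412 - 632) = ½ · 546 · 780 = 212940.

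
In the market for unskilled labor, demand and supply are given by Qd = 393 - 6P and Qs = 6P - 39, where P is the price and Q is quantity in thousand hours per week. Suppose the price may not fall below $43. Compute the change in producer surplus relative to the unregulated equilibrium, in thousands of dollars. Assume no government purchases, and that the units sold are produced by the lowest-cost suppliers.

798

In a free market, 393 - 6P = 6P - 39 gives the equilibrium P* = 36, Q* = 177.
The floor of 43 is above the equilibrium price 36, so it binds.
At P = 43: Qd = 393 - 6·43 = 135 and Qs = 6·43 - 39 = 219.
Producer surplus without the control is ½ · (36 - 6.5) · 177 = 2610.75.
With the floor, 135 units are sold at 43. The supply price at Q = 135 is 29, so PS = ½ · [(43 - 6.5) + (43 - 29)] · 135 = 3408.75.
Change in producer surplus = 3408.75 - 2610.75 = 798.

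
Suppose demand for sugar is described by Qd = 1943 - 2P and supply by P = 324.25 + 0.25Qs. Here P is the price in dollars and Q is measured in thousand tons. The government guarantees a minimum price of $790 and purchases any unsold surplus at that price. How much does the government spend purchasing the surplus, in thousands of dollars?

Rearranging supply gives Qs = 4P - 1297. Equilibrium: 1943 - 2P = 4P - 1297, so 3240 = 6P and P* = 540, Q* = 863.
Since 790 > 540, the floor is binding.
At P = 790: Qd = 1943 - 2·790 = 363 and Qs = 4·790 - 1297 = 1863.
Surplus = Qs - Qd = 1500.
Government expenditure = surplus × support price = 1500 × 790 = 1185000.

1185000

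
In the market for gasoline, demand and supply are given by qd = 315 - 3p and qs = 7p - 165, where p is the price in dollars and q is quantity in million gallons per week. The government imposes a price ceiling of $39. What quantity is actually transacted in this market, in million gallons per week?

Without the control the market clears where 315 - 3p = 7p - 165, i.e. p* = 48 and q* = 171.
Because the ceiling (39) lies below the market-clearing price, it is binding.
At p = 39: qd = 315 - 3·39 = 198 and qs = 7·39 - 165 = 108.
The quantity actually transacted is the short side, supply: 108.

108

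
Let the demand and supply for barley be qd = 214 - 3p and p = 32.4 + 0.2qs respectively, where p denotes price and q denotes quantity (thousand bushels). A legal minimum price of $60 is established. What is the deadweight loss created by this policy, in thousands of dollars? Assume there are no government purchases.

Rearranging supply gives qs = 5p - 162. In a free market, 214 - 3p = 5p - 162 gives the equilibrium p* = 47, q* = 73.
Because the floor (60) lies above the market-clearing price, it is binding.
At p = 60: qd = 214 - 3·60 = 34 and qs = 5·60 - 162 = 138.
Quantity traded falls to 34. At q = 34 the demand price is (214 - 34)/3 = 60 and the supply price is (162 + 34)/5 = 39.2.
Deadweight loss = ½ · (60 - 39.2) · (73 - 34) = ½ · 20.8 · 39 = 405.6.

405.6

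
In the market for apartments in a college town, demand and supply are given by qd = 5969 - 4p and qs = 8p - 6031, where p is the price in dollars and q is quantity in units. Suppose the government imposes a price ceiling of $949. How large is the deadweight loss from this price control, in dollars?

31212

Setting quantity demanded equal to quantity supplied, 5969 - 4p = 8p - 6031, gives p* = 1000 and q* = 1969.
The ceiling of 949 is below the equilibrium price 1000, so it binds.
At p = 949: qd = 5969 - 4·949 = 2173 and qs = 8·949 - 6031 = 1561.
Quantity traded falls to 1561. At q = 1561 the demand price is (5969 - 1561)/4 = 1102 and the supply price is (6031 + 1561)/8 = 949.
Deadweight loss = ½ · (1102 - 949) · (1969 - 1561) = ½ · 153 · 408 = 31212.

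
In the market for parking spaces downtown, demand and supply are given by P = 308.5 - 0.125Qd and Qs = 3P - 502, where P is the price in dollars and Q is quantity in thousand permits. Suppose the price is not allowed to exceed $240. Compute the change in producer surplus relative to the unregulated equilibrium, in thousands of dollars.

Rearranging demand gives Qd = 2468 - 8P. Setting quantity demanded equal to quantity supplied, 2468 - 8P = 3P - 502, gives P* = 270 and Q* = 308.
Because the ceiling (240) lies below the market-clearing price, it is binding.
At P = 240: Qd = 2468 - 8·240 = 548 and Qs = 3·240 - 502 = 218.
Producer surplus without the control is ½ · (270 - 502/3) · 308 = 47432/3.
With the ceiling, producers sell 218 units at 240, so PS = ½ · (240 - 502/3) · 218 = 23762/3.
Change in producer surplus = 23762/3 - 47432/3 = -7890.

-7890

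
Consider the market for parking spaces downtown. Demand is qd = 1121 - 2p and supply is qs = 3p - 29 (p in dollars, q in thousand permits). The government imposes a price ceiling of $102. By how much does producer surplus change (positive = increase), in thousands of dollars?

-60032

Setting quantity demanded equal to quantity supplied, 1121 - 2p = 3p - 29, gives p* = 230 and q* = 661.
Because the ceiling (102) lies below the market-clearing price, it is binding.
At p = 102: qd = 1121 - 2·102 = 917 and qs = 3·102 - 29 = 277.
Producer surplus without the control is ½ · (230 - 29/3) · 661 = 436921/6.
With the ceiling, producers sell 277 units at 102, so PS = ½ · (102 - 29/3) · 277 = 76729/6.
Change in producer surplus = 76729/6 - 436921/6 = -60032.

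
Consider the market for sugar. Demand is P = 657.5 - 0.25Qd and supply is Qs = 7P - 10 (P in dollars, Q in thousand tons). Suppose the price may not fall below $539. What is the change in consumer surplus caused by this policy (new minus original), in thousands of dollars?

Rearranging demand gives Qd = 2630 - 4P. Without the control the market clears where 2630 - 4P = 7P - 10, i.e. P* = 240 and Q* = 1670.
The floor of 539 is above the equilibrium price 240, so it binds.
At P = 539: Qd = 2630 - 4·539 = 474 and Qs = 7·539 - 10 = 3763.
Consumer surplus without the control is ½ · (657.5 - 240) · 1670 = 348612.5.
With the floor, consumers buy 474 units at 539, so CS = ½ · (657.5 - 539) · 474 = 28084.5.
Change in consumer surplus = 28084.5 - 348612.5 = -320528.

-320528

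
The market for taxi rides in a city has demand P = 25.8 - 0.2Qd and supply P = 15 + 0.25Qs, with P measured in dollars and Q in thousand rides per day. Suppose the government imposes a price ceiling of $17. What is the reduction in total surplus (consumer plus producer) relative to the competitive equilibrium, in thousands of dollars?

57.6

Rearranging demand gives Qd = 129 - 5P; rearranging supply gives Qs = 4P - 60. Equilibrium: 129 - 5P = 4P - 60, so 189 = 9P and P* = 21, Q* = 24.
Because the ceiling (17) lies below the market-clearing price, it is binding.
At P = 17: Qd = 129 - 5·17 = 44 and Qs = 4·17 - 60 = 8.
Quantity traded falls to 8. At Q = 8 the demand price is (129 - 8)/5 = 24.2 and the supply price is (60 + 8)/4 = 17.
Deadweight loss = ½ · (24.2 - 17) · (24 - 8) = ½ · 7.2 · 16 = 57.6.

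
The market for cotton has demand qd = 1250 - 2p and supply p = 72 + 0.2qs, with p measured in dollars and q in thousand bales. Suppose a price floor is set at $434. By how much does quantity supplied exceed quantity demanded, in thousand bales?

Rearranging supply gives qs = 5p - 360. Setting quantity demanded equal to quantity supplied, 1250 - 2p = 5p - 360, gives p* = 230 and q* = 790.
Since 434 > 230, the floor is binding.
At p = 434: qd = 1250 - 2·434 = 382 and qs = 5·434 - 360 = 1810.
Surplus = qs - qd = 1810 - 382 = 1428.

1428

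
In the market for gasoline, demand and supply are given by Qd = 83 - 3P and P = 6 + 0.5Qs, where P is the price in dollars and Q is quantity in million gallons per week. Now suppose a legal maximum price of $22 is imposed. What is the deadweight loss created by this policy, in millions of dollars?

Rearranging supply gives Qs = 2P - 12. Equilibrium: 83 - 3P = 2P - 12, so 95 = 5P and P* = 19, Q* = 26.
The ceiling of 22 is above the equilibrium price 19, so it is not binding; the market clears at P* = 19, Q* = 26.
Since the control does not bind, no trades are prevented and deadweight loss is zero.

0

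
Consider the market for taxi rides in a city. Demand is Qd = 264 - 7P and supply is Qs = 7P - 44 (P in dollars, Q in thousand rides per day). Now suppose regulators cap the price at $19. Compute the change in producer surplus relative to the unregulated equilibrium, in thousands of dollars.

-298.5

Setting quantity demanded equal to quantity supplied, 264 - 7P = 7P - 44, gives P* = 22 and Q* = 110.
The ceiling of 19 is below the equilibrium price 22, so it binds.
At P = 19: Qd = 264 - 7·19 = 131 and Qs = 7·19 - 44 = 89.
Producer surplus without the control is ½ · (22 - 44/7) · 110 = 6050/7.
With the ceiling, producers sell 89 units at 19, so PS = ½ · (19 - 44/7) · 89 = 7921/14.
Change in producer surplus = 7921/14 - 6050/7 = -298.5.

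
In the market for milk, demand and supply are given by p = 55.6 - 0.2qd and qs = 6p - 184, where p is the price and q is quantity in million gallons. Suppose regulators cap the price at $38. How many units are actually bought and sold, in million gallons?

44

Rearranging demand gives qd = 278 - 5p. Setting quantity demanded equal to quantity supplied, 278 - 5p = 6p - 184, gives p* = 42 and q* = 68.
The ceiling of 38 is below the equilibrium price 42, so it binds.
At p = 38: qd = 278 - 5·38 = 88 and qs = 6·38 - 184 = 44.
The quantity actually transacted is the short side, supply: 44.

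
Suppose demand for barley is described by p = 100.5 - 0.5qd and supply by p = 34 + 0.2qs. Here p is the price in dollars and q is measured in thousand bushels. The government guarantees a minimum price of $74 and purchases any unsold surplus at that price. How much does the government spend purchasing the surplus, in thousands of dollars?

10878

Rearranging demand gives qd = 201 - 2p; rearranging supply gives qs = 5p - 170. Setting quantity demanded equal to quantity supplied, 201 - 2p = 5p - 170, gives p* = 53 and q* = 95.
Because the floor (74) lies above the market-clearing price, it is binding.
At p = 74: qd = 201 - 2·74 = 53 and qs = 5·74 - 170 = 200.
Surplus = qs - qd = 147.
Government expenditure = surplus × support price = 147 × 74 = 10878.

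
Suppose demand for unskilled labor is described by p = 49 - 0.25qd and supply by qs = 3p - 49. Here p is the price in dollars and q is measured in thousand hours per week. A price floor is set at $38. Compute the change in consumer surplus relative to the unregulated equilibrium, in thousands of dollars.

Rearranging demand gives qd = 196 - 4p. Setting quantity demanded equal to quantity supplied, 196 - 4p = 3p - 49, gives p* = 35 and q* = 56.
Since 38 > 35, the floor is binding.
At p = 38: qd = 196 - 4·38 = 44 and qs = 3·38 - 49 = 65.
Consumer surplus without the control is ½ · (49 - 35) · 56 = 392.
With the floor, consumers buy 44 units at 38, so CS = ½ · (49 - 38) · 44 = 242.
Change in consumer surplus = 242 - 392 = -150.

-150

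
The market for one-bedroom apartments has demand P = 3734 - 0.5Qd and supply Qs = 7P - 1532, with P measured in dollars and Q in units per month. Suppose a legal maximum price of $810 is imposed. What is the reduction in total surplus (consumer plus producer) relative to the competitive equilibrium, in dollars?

Rearranging demand gives Qd = 7468 - 2P. In a free market, 7468 - 2P = 7P - 1532 gives the equilibrium P* = 1000, Q* = 5468.
The ceiling of 810 is below the equilibrium price 1000, so it binds.
At P = 810: Qd = 7468 - 2·810 = 5848 and Qs = 7·810 - 1532 = 4138.
Quantity traded falls to 4138. At Q = 4138 the demand price is (7468 - 4138)/2 = 1665 and the supply price is (1532 + 4138)/7 = 810.
Deadweight loss = ½ · (1665 - 810) · (5468 - 4138) = ½ · 855 · 1330 = 568575.

568575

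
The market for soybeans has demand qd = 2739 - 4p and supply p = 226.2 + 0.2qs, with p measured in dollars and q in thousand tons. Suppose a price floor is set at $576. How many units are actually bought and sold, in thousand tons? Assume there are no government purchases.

435

Rearranging supply gives qs = 5p - 1131. Setting quantity demanded equal to quantity supplied, 2739 - 4p = 5p - 1131, gives p* = 430 and q* = 1019.
Since 576 > 430, the floor is binding.
At p = 576: qd = 2739 - 4·576 = 435 and qs = 5·576 - 1131 = 1749.
The quantity actually transacted is the short side, demand: 435.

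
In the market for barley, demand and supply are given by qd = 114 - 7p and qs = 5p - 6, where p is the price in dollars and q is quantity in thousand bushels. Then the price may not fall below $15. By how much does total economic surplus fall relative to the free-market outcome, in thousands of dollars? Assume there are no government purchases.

210

Equilibrium: 114 - 7p = 5p - 6, so 120 = 12p and p* = 10, q* = 44.
The floor of 15 is above the equilibrium price 10, so it binds.
At p = 15: qd = 114 - 7·15 = 9 and qs = 5·15 - 6 = 69.
Quantity traded falls to 9. At q = 9 the demand price is (114 - 9)/7 = 15 and the supply price is (6 + 9)/5 = 3.
Deadweight loss = ½ · (15 - 3) · (44 - 9) = ½ · 12 · 35 = 210.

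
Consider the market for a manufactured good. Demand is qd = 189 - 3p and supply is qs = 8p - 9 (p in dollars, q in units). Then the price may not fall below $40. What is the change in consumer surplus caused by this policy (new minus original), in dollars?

Equilibrium: 189 - 3p = 8p - 9, so 198 = 11p and p* = 18, q* = 135.
The floor of 40 is above the equilibrium price 18, so it binds.
At p = 40: qd = 189 - 3·40 = 69 and qs = 8·40 - 9 = 311.
Consumer surplus without the control is ½ · (63 - 18) · 135 = 3037.5.
With the floor, consumers buy 69 units at 40, so CS = ½ · (63 - 40) · 69 = 793.5.
Change in consumer surplus = 793.5 - 3037.5 = -2244.

-2244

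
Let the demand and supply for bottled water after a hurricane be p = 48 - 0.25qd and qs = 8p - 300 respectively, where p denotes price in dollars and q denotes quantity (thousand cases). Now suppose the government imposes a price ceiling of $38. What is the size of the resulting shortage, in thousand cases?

36

Rearranging demand gives qd = 192 - 4p. Setting quantity demanded equal to quantity supplied, 192 - 4p = 8p - 300, gives p* = 41 and q* = 28.
Because the ceiling (38) lies below the market-clearing price, it is binding.
At p = 38: qd = 192 - 4·38 = 40 and qs = 8·38 - 300 = 4.
Shortage = qd - qs = 40 - 4 = 36.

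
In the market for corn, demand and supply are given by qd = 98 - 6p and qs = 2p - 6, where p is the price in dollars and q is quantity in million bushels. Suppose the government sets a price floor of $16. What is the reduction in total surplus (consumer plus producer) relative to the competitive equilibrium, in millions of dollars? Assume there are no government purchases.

108

Setting quantity demanded equal to quantity supplied, 98 - 6p = 2p - 6, gives p* = 13 and q* = 20.
The floor of 16 is above the equilibrium price 13, so it binds.
At p = 16: qd = 98 - 6·16 = 2 and qs = 2·16 - 6 = 26.
Quantity traded falls to 2. At q = 2 the demand price is (98 - 2)/6 = 16 and the supply price is (6 + 2)/2 = 4.
Deadweight loss = ½ · (16 - 4) · (20 - 2) = ½ · 12 · 18 = 108.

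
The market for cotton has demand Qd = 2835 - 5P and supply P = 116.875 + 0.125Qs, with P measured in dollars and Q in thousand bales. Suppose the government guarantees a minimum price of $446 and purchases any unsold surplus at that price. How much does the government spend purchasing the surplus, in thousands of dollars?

904488

Rearranging supply gives Qs = 8P - 935. In a free market, 2835 - 5P = 8P - 935 gives the equilibrium P* = 290, Q* = 1385.
Since 446 > 290, the floor is binding.
At P = 446: Qd = 2835 - 5·446 = 605 and Qs = 8·446 - 935 = 2633.
Surplus = Qs - Qd = 2028.
Government expenditure = surplus × support price = 2028 × 446 = 904488.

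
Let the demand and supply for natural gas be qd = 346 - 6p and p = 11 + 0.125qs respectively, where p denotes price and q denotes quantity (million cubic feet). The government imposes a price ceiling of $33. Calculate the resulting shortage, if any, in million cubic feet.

0

Rearranging supply gives qs = 8p - 88. In a free market, 346 - 6p = 8p - 88 gives the equilibrium p* = 31, q* = 160.
The ceiling of 33 is above the equilibrium price 31, so it is not binding; the market clears at p* = 31, q* = 160.
Since the control does not bind, there is no shortage.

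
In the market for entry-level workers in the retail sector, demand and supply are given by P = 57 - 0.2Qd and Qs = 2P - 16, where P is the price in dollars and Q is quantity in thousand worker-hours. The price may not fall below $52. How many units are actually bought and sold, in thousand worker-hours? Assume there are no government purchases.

Rearranging demand gives Qd = 285 - 5P. Equilibrium: 285 - 5P = 2P - 16, so 301 = 7P and P* = 43, Q* = 70.
Because the floor (52) lies above the market-clearing price, it is binding.
At P = 52: Qd = 285 - 5·52 = 25 and Qs = 2·52 - 16 = 88.
The quantity actually transacted is the short side, demand: 25.

25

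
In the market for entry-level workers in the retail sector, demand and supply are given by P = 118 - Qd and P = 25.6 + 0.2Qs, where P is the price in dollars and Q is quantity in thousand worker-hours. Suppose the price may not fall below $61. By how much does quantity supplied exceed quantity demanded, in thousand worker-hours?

120

Rearranging demand gives Qd = 118 - P; rearranging supply gives Qs = 5P - 128. In a free market, 118 - P = 5P - 128 gives the equilibrium P* = 41, Q* = 77.
Because the floor (61) lies above the market-clearing price, it is binding.
At P = 61: Qd = 118 - 61 = 57 and Qs = 5·61 - 128 = 177.
Surplus = Qs - Qd = 177 - 57 = 120.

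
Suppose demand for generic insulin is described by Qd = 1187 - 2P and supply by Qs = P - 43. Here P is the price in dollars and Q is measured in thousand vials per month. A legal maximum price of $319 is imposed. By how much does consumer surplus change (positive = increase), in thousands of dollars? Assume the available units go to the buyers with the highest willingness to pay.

23045.75

Without the control the market clears where 1187 - 2P = P - 43, i.e. P* = 410 and Q* = 367.
Since 319 < 410, the ceiling is binding.
At P = 319: Qd = 1187 - 2·319 = 549 and Qs = 319 - 43 = 276.
Consumer surplus without the control is ½ · (593.5 - 410) · 367 = 33672.25.
With the ceiling, 276 units are sold at 319 (assume they go to the highest-value buyers). The demand price at Q = 276 is 455.5, so CS = ½ · [(593.5 - 319) + (455.5 - 319)] · 276 = 56718.
Change in consumer surplus = 56718 - 33672.25 = 23045.75.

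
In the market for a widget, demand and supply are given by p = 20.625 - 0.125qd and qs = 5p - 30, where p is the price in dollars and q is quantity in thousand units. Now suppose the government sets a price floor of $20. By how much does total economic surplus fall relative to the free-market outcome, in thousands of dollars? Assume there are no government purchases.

260

Rearranging demand gives qd = 165 - 8p. In a free market, 165 - 8p = 5p - 30 gives the equilibrium p* = 15, q* = 45.
The floor of 20 is above the equilibrium price 15, so it binds.
At p = 20: qd = 165 - 8·20 = 5 and qs = 5·20 - 30 = 70.
Quantity traded falls to 5. At q = 5 the demand price is (165 - 5)/8 = 20 and the supply price is (30 + 5)/5 = 7.
Deadweight loss = ½ · (20 - 7) · (45 - 5) = ½ · 13 · 40 = 260.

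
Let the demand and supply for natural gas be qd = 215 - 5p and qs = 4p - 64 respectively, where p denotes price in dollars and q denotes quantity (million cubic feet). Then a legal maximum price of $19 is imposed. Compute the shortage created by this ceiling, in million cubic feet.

108

In a free market, 215 - 5p = 4p - 64 gives the equilibrium p* = 31, q* = 60.
The ceiling of 19 is below the equilibrium price 31, so it binds.
At p = 19: qd = 215 - 5·19 = 120 and qs = 4·19 - 64 = 12.
Shortage = qd - qs = 120 - 12 = 108.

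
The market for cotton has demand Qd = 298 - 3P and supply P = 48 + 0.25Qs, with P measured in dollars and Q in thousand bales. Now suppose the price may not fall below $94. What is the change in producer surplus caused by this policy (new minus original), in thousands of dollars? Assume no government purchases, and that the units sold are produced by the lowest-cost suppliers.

-264

Rearranging supply gives Qs = 4P - 192. Setting quantity demanded equal to quantity supplied, 298 - 3P = 4P - 192, gives P* = 70 and Q* = 88.
Because the floor (94) lies above the market-clearing price, it is binding.
At P = 94: Qd = 298 - 3·94 = 16 and Qs = 4·94 - 192 = 184.
Producer surplus without the control is ½ · (70 - 48) · 88 = 968.
With the floor, 16 units are sold at 94. The supply price at Q = 16 is 52, so PS = ½ · [(94 - 48) + (94 - 52)] · 16 = 704.
Change in producer surplus = 704 - 968 = -264.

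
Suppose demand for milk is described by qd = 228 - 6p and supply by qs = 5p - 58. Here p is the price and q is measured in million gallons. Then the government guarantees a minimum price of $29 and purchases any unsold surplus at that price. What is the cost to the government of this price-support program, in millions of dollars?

957

Without the control the market clears where 228 - 6p = 5p - 58, i.e. p* = 26 and q* = 72.
The floor of 29 is above the equilibrium price 26, so it binds.
At p = 29: qd = 228 - 6·29 = 54 and qs = 5·29 - 58 = 87.
Surplus = qs - qd = 33.
Government expenditure = surplus × support price = 33 × 29 = 957.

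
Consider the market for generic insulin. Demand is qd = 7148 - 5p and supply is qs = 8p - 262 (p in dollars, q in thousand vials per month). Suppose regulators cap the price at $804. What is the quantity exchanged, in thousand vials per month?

4298

Setting quantity demanded equal to quantity supplied, 7148 - 5p = 8p - 262, gives p* = 570 and q* = 4298.
Since 804 is above p* = 570, the ceiling does not bind and the free-market outcome prevails.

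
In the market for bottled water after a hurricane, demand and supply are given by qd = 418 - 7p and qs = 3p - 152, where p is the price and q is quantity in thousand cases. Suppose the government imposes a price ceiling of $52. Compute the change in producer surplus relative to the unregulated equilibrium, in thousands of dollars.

-57.5

Setting quantity demanded equal to quantity supplied, 418 - 7p = 3p - 152, gives p* = 57 and q* = 19.
Since 52 < 57, the ceiling is binding.
At p = 52: qd = 418 - 7·52 = 54 and qs = 3·52 - 152 = 4.
Producer surplus without the control is ½ · (57 - 152/3) · 19 = 361/6.
With the ceiling, producers sell 4 units at 52, so PS = ½ · (52 - 152/3) · 4 = 8/3.
Change in producer surplus = 8/3 - 361/6 = -57.5.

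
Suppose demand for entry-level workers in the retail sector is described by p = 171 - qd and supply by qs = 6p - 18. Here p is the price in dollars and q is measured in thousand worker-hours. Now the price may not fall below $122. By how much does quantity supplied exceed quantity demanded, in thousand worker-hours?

Rearranging demand gives qd = 171 - p. Without the control the market clears where 171 - p = 6p - 18, i.e. p* = 27 and q* = 144.
The floor of 122 is above the equilibrium price 27, so it binds.
At p = 122: qd = 171 - 122 = 49 and qs = 6·122 - 18 = 714.
Surplus = qs - qd = 714 - 49 = 665.

665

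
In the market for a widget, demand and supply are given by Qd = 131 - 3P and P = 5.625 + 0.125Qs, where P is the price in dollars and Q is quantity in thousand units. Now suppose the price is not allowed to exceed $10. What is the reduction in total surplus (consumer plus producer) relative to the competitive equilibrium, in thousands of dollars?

528

Rearranging supply gives Qs = 8P - 45. In a free market, 131 - 3P = 8P - 45 gives the equilibrium P* = 16, Q* = 83.
Since 10 < 16, the ceiling is binding.
At P = 10: Qd = 131 - 3·10 = 101 and Qs = 8·10 - 45 = 35.
Quantity traded falls to 35. At Q = 35 the demand price is (131 - 35)/3 = 32 and the supply price is (45 + 35)/8 = 10.
Deadweight loss = ½ · (32 - 10) · (83 - 35) = ½ · 22 · 48 = 528.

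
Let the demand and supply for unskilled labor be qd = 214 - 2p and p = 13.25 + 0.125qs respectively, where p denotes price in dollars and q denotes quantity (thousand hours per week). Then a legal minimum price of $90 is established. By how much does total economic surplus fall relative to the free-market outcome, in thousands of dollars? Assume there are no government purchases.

4205

Rearranging supply gives qs = 8p - 106. Setting quantity demanded equal to quantity supplied, 214 - 2p = 8p - 106, gives p* = 32 and q* = 150.
The floor of 90 is above the equilibrium price 32, so it binds.
At p = 90: qd = 214 - 2·90 = 34 and qs = 8·90 - 106 = 614.
Quantity traded falls to 34. At q = 34 the demand price is (214 - 34)/2 = 90 and the supply price is (106 + 34)/8 = 17.5.
Deadweight loss = ½ · (90 - 17.5) · (150 - 34) = ½ · 72.5 · 116 = 4205.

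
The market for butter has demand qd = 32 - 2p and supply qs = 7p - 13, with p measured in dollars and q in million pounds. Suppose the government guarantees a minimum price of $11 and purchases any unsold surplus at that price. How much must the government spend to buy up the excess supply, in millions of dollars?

Without the control the market clears where 32 - 2p = 7p - 13, i.e. p* = 5 and q* = 22.
Since 11 > 5, the floor is binding.
At p = 11: qd = 32 - 2·11 = 10 and qs = 7·11 - 13 = 64.
Surplus = qs - qd = 54.
Government expenditure = surplus × support price = 54 × 11 = 594.

594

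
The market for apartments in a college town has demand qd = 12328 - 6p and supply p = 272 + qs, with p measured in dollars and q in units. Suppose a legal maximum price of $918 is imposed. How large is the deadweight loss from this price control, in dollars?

453789

Rearranging supply gives qs = p - 272. Equilibrium: 12328 - 6p = p - 272, so 12600 = 7p and p* = 1800, q* = 1528.
The ceiling of 918 is below the equilibrium price 1800, so it binds.
At p = 918: qd = 12328 - 6·918 = 6820 and qs = 918 - 272 = 646.
Quantity traded falls to 646. At q = 646 the demand price is (12328 - 646)/6 = 1947 and the supply price is 272 + 646 = 918.
Deadweight loss = ½ · (1947 - 918) · (1528 - 646) = ½ · 1029 · 882 = 453789.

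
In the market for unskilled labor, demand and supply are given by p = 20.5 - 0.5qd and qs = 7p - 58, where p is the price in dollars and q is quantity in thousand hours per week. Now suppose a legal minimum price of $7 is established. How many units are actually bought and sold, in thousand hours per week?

19

Rearranging demand gives qd = 41 - 2p. Without the control the market clears where 41 - 2p = 7p - 58, i.e. p* = 11 and q* = 19.
Since 7 is below p* = 11, the floor does not bind and the free-market outcome prevails.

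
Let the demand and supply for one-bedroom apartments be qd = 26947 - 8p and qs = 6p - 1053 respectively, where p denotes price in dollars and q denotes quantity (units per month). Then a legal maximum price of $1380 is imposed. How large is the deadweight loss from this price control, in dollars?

In a free market, 26947 - 8p = 6p - 1053 gives the equilibrium p* = 2000, q* = 10947.
The ceiling of 1380 is below the equilibrium price 2000, so it binds.
At p = 1380: qd = 26947 - 8·1380 = 15907 and qs = 6·1380 - 1053 = 7227.
Quantity traded falls to 7227. At q = 7227 the demand price is (26947 - 7227)/8 = 2465 and the supply price is (1053 + 7227)/6 = 1380.
Deadweight loss = ½ · (2465 - 1380) · (10947 - 7227) = ½ · 1085 · 3720 = 2018100.

2018100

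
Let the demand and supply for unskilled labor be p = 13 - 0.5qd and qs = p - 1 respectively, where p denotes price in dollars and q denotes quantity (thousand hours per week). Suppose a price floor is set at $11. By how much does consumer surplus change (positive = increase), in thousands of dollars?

Rearranging demand gives qd = 26 - 2p. Without the control the market clears where 26 - 2p = p - 1, i.e. p* = 9 and q* = 8.
Because the floor (11) lies above the market-clearing price, it is binding.
At p = 11: qd = 26 - 2·11 = 4 and qs = 11 - 1 = 10.
Consumer surplus without the control is ½ · (13 - 9) · 8 = 16.
With the floor, consumers buy 4 units at 11, so CS = ½ · (13 - 11) · 4 = 4.
Change in consumer surplus = 4 - 16 = -12.

-12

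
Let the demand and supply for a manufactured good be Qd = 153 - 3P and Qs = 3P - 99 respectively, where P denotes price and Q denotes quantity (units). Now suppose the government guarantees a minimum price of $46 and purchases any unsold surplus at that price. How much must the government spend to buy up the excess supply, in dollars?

Without the control the market clears where 153 - 3P = 3P - 99, i.e. P* = 42 and Q* = 27.
Since 46 > 42, the floor is binding.
At P = 46: Qd = 153 - 3·46 = 15 and Qs = 3·46 - 99 = 39.
Surplus = Qs - Qd = 24.
Government expenditure = surplus × support price = 24 × 46 = 1104.

1104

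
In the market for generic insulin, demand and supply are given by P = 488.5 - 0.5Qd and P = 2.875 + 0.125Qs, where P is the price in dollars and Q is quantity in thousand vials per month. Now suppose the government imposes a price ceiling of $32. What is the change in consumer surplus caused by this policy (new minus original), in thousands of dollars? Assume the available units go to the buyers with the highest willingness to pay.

-58140

Rearranging demand gives Qd = 977 - 2P; rearranging supply gives Qs = 8P - 23. Without the control the market clears where 977 - 2P = 8P - 23, i.e. P* = 100 and Q* = 777.
Because the ceiling (32) lies below the market-clearing price, it is binding.
At P = 32: Qd = 977 - 2·32 = 913 and Qs = 8·32 - 23 = 233.
Consumer surplus without the control is ½ · (488.5 - 100) · 777 = 150932.25.
With the ceiling, 233 units are sold at 32 (assume they go to the highest-value buyers). The demand price at Q = 233 is 372, so CS = ½ · [(488.5 - 32) + (372 - 32)] · 233 = 92792.25.
Change in consumer surplus = 92792.25 - 150932.25 = -58140.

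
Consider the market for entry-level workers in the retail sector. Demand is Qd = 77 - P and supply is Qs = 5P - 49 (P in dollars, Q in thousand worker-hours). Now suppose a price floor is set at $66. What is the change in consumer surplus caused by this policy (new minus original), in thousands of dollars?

-1507.5

Without the control the market clears where 77 - P = 5P - 49, i.e. P* = 21 and Q* = 56.
The floor of 66 is above the equilibrium price 21, so it binds.
At P = 66: Qd = 77 - 66 = 11 and Qs = 5·66 - 49 = 281.
Consumer surplus without the control is ½ · (77 - 21) · 56 = 1568.
With the floor, consumers buy 11 units at 66, so CS = ½ · (77 - 66) · 11 = 60.5.
Change in consumer surplus = 60.5 - 1568 = -1507.5.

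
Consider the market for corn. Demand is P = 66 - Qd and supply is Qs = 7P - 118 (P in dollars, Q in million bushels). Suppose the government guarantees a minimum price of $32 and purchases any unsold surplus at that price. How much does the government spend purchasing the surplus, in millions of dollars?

2304

Rearranging demand gives Qd = 66 - P. In a free market, 66 - P = 7P - 118 gives the equilibrium P* = 23, Q* = 43.
The floor of 32 is above the equilibrium price 23, so it binds.
At P = 32: Qd = 66 - 32 = 34 and Qs = 7·32 - 118 = 106.
Surplus = Qs - Qd = 72.
Government expenditure = surplus × support price = 72 × 32 = 2304.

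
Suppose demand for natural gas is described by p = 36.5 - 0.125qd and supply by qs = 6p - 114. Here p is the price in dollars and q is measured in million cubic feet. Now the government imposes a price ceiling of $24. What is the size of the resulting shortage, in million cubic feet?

70

Rearranging demand gives qd = 292 - 8p. Without the control the market clears where 292 - 8p = 6p - 114, i.e. p* = 29 and q* = 60.
Since 24 < 29, the ceiling is binding.
At p = 24: qd = 292 - 8·24 = 100 and qs = 6·24 - 114 = 30.
Shortage = qd - qs = 100 - 30 = 70.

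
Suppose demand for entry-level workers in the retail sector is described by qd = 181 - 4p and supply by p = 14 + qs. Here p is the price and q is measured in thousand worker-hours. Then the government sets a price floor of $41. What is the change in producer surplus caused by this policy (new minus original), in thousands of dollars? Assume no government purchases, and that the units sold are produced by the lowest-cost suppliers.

2

Rearranging supply gives qs = p - 14. Equilibrium: 181 - 4p = p - 14, so 195 = 5p and p* = 39, q* = 25.
The floor of 41 is above the equilibrium price 39, so it binds.
At p = 41: qd = 181 - 4·41 = 17 and qs = 41 - 14 = 27.
Producer surplus without the control is ½ · (39 - 14) · 25 = 312.5.
With the floor, 17 units are sold at 41. The supply price at q = 17 is 31, so PS = ½ · [(41 - 14) + (41 - 31)] · 17 = 314.5.
Change in producer surplus = 314.5 - 312.5 = 2.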